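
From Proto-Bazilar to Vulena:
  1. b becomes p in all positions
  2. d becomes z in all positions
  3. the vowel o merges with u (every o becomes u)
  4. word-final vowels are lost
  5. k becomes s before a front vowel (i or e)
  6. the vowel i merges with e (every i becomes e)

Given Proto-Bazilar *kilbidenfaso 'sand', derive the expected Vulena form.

Vulena: *kilbidenfaso
  kilbidenfaso → kilpidenfaso   [unconditioned shift]
  kilpidenfaso → kilpizenfaso   [unconditioned shift]
  kilpizenfaso → kilpizenfasu   [vowel merger]
  kilpizenfasu → kilpizenfas   [apocope]
  kilpizenfas → silpizenfas   [palatalisation]
  silpizenfas → selpezenfas   [vowel merger]
  giving Vulena selpezenfas.

selpezenfas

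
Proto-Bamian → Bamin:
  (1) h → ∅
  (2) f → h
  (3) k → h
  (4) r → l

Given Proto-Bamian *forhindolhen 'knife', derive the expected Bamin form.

holindolen

Bamin: *forhindolhen
  forhindolhen → forindolen   [h-loss]
  forindolen → horindolen   [unconditioned shift]
  horindolen (rule 3 does not apply)
  horindolen → holindolen   [unconditioned shift]
  giving Bamin holindolen.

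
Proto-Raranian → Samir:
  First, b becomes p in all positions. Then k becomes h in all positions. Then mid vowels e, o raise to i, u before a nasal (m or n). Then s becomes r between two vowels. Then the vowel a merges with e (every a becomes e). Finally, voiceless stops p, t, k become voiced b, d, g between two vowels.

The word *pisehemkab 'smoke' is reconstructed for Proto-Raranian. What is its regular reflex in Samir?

pirehimhep

Samir: *pisehemkab
  pisehemkab → pisehemkap   [unconditioned shift]
  pisehemkap → pisehemhap   [unconditioned shift]
  pisehemhap → pisehimhap   [pre-nasal raising]
  pisehimhap → pirehimhap   [rhotacism]
  pirehimhap → pirehimhep   [vowel merger]
  pirehimhep (rule 6 does not apply)
  giving Samir pirehimhep.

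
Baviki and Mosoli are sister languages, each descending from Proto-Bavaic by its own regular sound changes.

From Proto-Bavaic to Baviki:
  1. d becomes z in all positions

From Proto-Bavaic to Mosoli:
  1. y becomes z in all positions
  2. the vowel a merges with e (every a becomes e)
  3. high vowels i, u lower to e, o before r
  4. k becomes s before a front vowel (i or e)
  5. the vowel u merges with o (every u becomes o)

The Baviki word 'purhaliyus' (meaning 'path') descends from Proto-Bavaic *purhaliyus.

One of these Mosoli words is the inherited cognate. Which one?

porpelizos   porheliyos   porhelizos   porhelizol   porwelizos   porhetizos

porhelizos

Mosoli: start from *purhaliyus.
  rule 1 (unconditioned shift): purhaliyus → purhalizus
  rule 2 (vowel merger): purhalizus → purhelizus
  rule 3 (pre-rhotic lowering): purhelizus → porhelizus
  rule 4: no change — porhelizus
  rule 5 (vowel merger): porhelizus → porhelizos
  ⇒ Mosoli porhelizos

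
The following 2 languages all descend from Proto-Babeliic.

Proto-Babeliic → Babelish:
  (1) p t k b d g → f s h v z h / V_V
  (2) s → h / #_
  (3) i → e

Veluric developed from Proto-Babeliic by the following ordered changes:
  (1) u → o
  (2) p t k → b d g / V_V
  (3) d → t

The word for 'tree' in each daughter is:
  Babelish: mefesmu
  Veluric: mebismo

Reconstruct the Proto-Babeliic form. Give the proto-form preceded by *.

Position 7: Babelish has u, Veluric has o. Babelish preserves u here (none of its changes turn any other segment into u), so the proto-segment is *u.
Position 3: Babelish has f, Veluric has b. Taking the neighbouring segments as reconstructed: Babelish f could go back to *p or *f; Veluric b could go back to *p or *b — the one source consistent with every daughter is *p.
Position 4: Babelish has e, Veluric has i. Veluric preserves i here (none of its changes turn any other segment into i), so the proto-segment is *i.
This points to *mepismu. Verify forward in each daughter:
Babelish: start from *mepismu.
  rule 1 (intervocalic lenition): mepismu → mefismu
  rule 2: no change — mefismu
  rule 3 (vowel merger): mefismu → mefesmu
  ⇒ Babelish mefesmu
Veluric: start from *mepismu.
  rule 1 (vowel merger): mepismu → mepismo
  rule 2 (intervocalic voicing): mepismo → mebismo
  rule 3: no change — mebismo
  ⇒ Veluric mebismo
Only *mepismu yields all of Babelish mefesmu, Veluric mebismo.

*mepismu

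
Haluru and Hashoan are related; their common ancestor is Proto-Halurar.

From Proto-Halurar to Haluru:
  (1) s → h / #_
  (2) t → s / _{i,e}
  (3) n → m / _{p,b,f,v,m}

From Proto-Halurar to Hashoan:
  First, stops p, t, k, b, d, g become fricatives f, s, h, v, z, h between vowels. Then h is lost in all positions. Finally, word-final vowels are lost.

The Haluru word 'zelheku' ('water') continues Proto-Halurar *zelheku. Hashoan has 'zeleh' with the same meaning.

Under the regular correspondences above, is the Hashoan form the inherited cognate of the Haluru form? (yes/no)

no

Derive the expected Hashoan reflex of *zelheku:
Hashoan: *zelheku > zelhehu > zeleu > zele  (by intervocalic lenition, h-loss, apocope)
The regular Hashoan reflex would be 'zele', but the attested form is 'zeleh'. The correspondence is irregular, so they are not cognates (the Hashoan form has a different source).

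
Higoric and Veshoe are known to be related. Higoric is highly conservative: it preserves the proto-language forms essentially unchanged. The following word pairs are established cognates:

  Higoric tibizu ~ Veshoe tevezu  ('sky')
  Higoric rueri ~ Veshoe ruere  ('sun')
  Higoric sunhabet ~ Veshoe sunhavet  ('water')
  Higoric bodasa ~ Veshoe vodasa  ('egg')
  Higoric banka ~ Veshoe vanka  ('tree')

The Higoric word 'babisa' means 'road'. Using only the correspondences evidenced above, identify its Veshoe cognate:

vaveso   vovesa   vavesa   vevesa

vavesa

banka ~ vanka — Higoric b corresponds to Veshoe v word-initially before a back vowel.
tibizu ~ tevezu — Higoric b corresponds to Veshoe v between vowels (before a front vowel).
tibizu ~ tevezu — Higoric i corresponds to Veshoe e after a consonant, before a consonant other than r, m, n, p, b, f, v.
Applying these to Higoric 'babisa':
  babisa → vabisa   (b→v word-initially before a back vowel)
  vabisa → vavisa   (b→v between vowels (before a front vowel))
  vavisa → vavesa   (i→e after a consonant, before a consonant other than r, m, n, p, b, f, v)
So the Veshoe cognate is 'vavesa'.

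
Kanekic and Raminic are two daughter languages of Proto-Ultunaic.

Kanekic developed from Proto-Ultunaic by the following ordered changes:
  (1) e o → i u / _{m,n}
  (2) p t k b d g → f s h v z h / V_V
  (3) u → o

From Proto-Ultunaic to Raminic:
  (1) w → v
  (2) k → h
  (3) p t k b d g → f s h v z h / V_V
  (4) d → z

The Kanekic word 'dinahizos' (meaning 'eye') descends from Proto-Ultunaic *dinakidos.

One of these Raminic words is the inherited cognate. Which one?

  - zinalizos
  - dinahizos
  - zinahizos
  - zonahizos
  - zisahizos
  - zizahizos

zinahizos

Raminic: *dinakidos > dinahidos > dinahizos > zinahizos  (by unconditioned shift, intervocalic lenition, unconditioned shift)
Among the options, 'zinahizos' alone shows every Raminic change applied in order.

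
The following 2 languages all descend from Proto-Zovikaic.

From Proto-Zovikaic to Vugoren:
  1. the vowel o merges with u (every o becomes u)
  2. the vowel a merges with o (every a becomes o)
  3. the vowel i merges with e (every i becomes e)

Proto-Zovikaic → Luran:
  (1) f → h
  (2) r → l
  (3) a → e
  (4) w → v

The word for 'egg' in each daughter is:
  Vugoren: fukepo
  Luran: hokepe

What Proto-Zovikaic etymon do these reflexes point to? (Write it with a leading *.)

Position 2: Vugoren has u, Luran has o. Luran preserves o here (none of its changes turn any other segment into o), so the proto-segment is *o.
Position 6: Vugoren has o, Luran has e. In Vugoren, o can only continue *a, so the proto-segment is *a.
Position 1: Vugoren has f, Luran has h. Vugoren preserves f here (none of its changes turn any other segment into f), so the proto-segment is *f.
Verify the candidate proto-form against each daughter:
Vugoren: *fokepa
  fokepa → fukepa   [vowel merger]
  fukepa → fukepo   [vowel merger]
  fukepo (rule 3 does not apply)
  giving Vugoren fukepo.
Luran: start from *fokepa.
  rule 1 (unconditioned shift): fokepa → hokepa
  rule 2: no change — hokepa
  rule 3 (vowel merger): hokepa → hokepe
  rule 4: no change — hokepe
  ⇒ Luran hokepe
*fokepa is the unique common source.

*fokepa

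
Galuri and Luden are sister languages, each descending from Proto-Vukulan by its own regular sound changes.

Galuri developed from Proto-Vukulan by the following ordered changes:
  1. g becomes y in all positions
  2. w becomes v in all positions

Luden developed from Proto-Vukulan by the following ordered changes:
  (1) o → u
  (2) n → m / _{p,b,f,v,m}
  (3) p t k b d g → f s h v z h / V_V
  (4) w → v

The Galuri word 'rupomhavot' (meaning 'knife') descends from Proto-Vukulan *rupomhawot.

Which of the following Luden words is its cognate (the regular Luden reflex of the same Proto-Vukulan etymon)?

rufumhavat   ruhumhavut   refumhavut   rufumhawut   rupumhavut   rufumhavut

rufumhavut

Luden: start from *rupomhawot.
  rule 1 (vowel merger): rupomhawot → rupumhawut
  rule 2: no change — rupumhawut
  rule 3 (intervocalic lenition): rupumhawut → rufumhawut
  rule 4 (unconditioned shift): rufumhawut → rufumhavut
  ⇒ Luden rufumhavut
Among the options, 'rufumhavut' alone shows every Luden change applied in order.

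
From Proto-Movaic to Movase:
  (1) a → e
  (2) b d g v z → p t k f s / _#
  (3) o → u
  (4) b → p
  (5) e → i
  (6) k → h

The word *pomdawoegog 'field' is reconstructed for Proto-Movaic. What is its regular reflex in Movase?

Movase: *pomdawoegog > pomdewoegog > pomdewoegok > pumdewueguk > pumdiwuiguk > pumdiwuiguh  (by vowel merger, final devoicing, vowel merger, vowel merger, unconditioned shift)

pumdiwuiguh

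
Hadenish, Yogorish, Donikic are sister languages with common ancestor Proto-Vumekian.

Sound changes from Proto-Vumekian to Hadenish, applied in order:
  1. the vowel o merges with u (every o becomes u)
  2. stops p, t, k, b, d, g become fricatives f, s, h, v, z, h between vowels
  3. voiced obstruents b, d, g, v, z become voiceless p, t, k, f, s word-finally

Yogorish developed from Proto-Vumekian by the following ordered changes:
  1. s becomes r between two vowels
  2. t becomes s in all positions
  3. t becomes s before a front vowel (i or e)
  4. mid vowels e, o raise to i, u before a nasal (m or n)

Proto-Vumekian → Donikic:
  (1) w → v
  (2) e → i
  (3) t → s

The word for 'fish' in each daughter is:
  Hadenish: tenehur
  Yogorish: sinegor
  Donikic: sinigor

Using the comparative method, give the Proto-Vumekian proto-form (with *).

Position 2: Hadenish has e, Yogorish has i, Donikic has i. Hadenish preserves e here (none of its changes turn any other segment into e), so the proto-segment is *e.
Position 1: Hadenish has t, Yogorish has s, Donikic has s. Taking the neighbouring segments as reconstructed: Hadenish t can only go back to *t; Yogorish s could go back to *t or *s; Donikic s could go back to *t or *s — the one source consistent with every daughter is *t.
Continuing position by position gives *tenegor; check it forward:
Hadenish: start from *tenegor.
  rule 1 (vowel merger): tenegor → tenegur
  rule 2 (intervocalic lenition): tenegur → tenehur
  rule 3: no change — tenehur
  ⇒ Hadenish tenehur
Yogorish: *tenegor > senegor > sinegor  (by unconditioned shift, pre-nasal raising)
Donikic: start from *tenegor.
  rule 1: no change — tenegor
  rule 2 (vowel merger): tenegor → tinigor
  rule 3 (unconditioned shift): tinigor → sinigor
  ⇒ Donikic sinigor
No other proto-form is consistent with every reflex, so the reconstruction is *tenegor.

*tenegor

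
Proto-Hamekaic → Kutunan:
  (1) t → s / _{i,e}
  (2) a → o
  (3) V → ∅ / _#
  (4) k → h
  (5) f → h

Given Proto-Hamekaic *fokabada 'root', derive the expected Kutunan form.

hohobod

Kutunan: *fokabada
  fokabada (rule 1 does not apply)
  fokabada → fokobodo   [vowel merger]
  fokobodo → fokobod   [apocope]
  fokobod → fohobod   [unconditioned shift]
  fohobod → hohobod   [unconditioned shift]
  giving Kutunan hohobod.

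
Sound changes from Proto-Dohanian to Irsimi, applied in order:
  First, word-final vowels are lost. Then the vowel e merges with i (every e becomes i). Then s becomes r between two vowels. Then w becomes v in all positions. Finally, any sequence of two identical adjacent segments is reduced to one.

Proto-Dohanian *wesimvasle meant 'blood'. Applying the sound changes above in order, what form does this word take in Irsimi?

Irsimi: *wesimvasle
  wesimvasle → wesimvasl   [apocope]
  wesimvasl → wisimvasl   [vowel merger]
  wisimvasl → wirimvasl   [rhotacism]
  wirimvasl → virimvasl   [unconditioned shift]
  virimvasl (rule 5 does not apply)
  giving Irsimi virimvasl.

virimvasl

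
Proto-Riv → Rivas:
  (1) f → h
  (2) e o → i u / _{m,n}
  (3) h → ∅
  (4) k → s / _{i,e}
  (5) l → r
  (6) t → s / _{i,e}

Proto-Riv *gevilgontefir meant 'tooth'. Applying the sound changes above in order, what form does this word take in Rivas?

Rivas: start from *gevilgontefir.
  rule 1 (unconditioned shift): gevilgontefir → gevilgontehir
  rule 2 (pre-nasal raising): gevilgontehir → gevilguntehir
  rule 3 (h-loss): gevilguntehir → gevilgunteir
  rule 4: no change — gevilgunteir
  rule 5 (unconditioned shift): gevilgunteir → gevirgunteir
  rule 6 (palatalisation): gevirgunteir → gevirgunseir
  ⇒ Rivas gevirgunseir

gevirgunseir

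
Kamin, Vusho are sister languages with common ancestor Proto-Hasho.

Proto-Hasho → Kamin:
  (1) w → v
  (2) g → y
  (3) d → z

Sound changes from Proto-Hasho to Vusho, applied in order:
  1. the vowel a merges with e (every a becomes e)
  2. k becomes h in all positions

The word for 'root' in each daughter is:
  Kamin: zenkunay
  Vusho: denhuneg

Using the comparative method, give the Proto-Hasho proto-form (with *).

Position 7: Kamin has a, Vusho has e. Kamin preserves a here (none of its changes turn any other segment into a), so the proto-segment is *a.
Position 8: Kamin has y, Vusho has g. Vusho preserves g here (none of its changes turn any other segment into g), so the proto-segment is *g.
Position 1: Kamin has z, Vusho has d. Vusho preserves d here (none of its changes turn any other segment into d), so the proto-segment is *d.
Continuing position by position gives *denkunag; check it forward:
Kamin: *denkunag > denkunay > zenkunay  (by unconditioned shift, unconditioned shift)
Vusho: start from *denkunag.
  rule 1 (vowel merger): denkunag → denkuneg
  rule 2 (unconditioned shift): denkuneg → denhuneg
  ⇒ Vusho denhuneg
*denkunag is the unique common source.

*denkunag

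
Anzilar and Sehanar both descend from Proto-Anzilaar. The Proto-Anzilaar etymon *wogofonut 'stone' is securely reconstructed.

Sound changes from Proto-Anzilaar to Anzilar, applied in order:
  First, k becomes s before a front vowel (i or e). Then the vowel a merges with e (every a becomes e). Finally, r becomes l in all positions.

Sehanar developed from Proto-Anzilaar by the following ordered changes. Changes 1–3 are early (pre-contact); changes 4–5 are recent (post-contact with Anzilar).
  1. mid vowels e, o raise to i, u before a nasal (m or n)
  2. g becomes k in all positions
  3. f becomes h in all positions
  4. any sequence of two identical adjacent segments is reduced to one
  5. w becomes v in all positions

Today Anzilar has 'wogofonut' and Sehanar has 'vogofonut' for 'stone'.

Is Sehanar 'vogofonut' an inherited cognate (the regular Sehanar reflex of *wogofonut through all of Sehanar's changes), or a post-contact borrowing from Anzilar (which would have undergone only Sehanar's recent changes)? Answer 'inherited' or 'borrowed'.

borrowed

If inherited, *wogofonut would pass through all of Sehanar's changes:
Sehanar: start from *wogofonut.
  rule 1 (pre-nasal raising): wogofonut → wogofunut
  rule 2 (unconditioned shift): wogofunut → wokofunut
  rule 3 (unconditioned shift): wokofunut → wokohunut
  rule 4: no change — wokohunut
  rule 5 (unconditioned shift): wokohunut → vokohunut
  ⇒ Sehanar vokohunut
If borrowed from Anzilar 'wogofonut' after the early changes, it would undergo only the recent ones:
  rule 4 (degemination): no change (wogofonut)
  rule 5 (unconditioned shift): wogofonut → vogofonut
  ⇒ as a loan: vogofonut
Sehanar 'vogofonut' matches the loan outcome 'vogofonut', not the inherited 'vokohunut' — it skipped the early Sehanar changes, so it was borrowed from Anzilar.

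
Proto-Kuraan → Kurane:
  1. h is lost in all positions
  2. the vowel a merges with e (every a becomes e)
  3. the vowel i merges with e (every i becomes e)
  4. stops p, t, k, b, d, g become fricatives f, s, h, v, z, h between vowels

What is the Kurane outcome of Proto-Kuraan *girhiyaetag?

gereyeeseg

Kurane: start from *girhiyaetag.
  rule 1 (h-loss): girhiyaetag → giriyaetag
  rule 2 (vowel merger): giriyaetag → giriyeeteg
  rule 3 (vowel merger): giriyeeteg → gereyeeteg
  rule 4 (intervocalic lenition): gereyeeteg → gereyeeseg
  ⇒ Kurane gereyeeseg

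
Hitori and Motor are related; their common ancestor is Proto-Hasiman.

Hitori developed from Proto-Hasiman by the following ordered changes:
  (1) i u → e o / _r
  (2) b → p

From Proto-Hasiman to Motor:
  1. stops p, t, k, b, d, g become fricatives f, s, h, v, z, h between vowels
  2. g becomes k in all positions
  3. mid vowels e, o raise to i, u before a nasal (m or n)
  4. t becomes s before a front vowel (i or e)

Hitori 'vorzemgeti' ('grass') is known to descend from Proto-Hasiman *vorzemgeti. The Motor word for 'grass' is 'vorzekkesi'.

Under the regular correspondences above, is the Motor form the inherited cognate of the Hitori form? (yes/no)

no

Derive the expected Motor reflex of *vorzemgeti:
Motor: *vorzemgeti > vorzemgesi > vorzemkesi > vorzimkesi  (by intervocalic lenition, unconditioned shift, pre-nasal raising)
The regular Motor reflex would be 'vorzimkesi', but the attested form is 'vorzekkesi'. The correspondence is irregular, so they are not cognates (the Motor form has a different source).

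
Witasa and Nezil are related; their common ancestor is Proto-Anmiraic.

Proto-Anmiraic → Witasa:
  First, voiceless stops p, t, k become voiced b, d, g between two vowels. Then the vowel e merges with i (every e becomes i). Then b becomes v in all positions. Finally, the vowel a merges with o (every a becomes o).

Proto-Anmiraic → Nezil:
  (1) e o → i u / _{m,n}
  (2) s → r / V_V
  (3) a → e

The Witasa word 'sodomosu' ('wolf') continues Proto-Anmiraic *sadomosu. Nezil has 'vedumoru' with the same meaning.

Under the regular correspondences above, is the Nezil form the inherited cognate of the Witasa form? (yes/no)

no

Derive the expected Nezil reflex of *sadomosu:
Nezil: start from *sadomosu.
  rule 1 (pre-nasal raising): sadomosu → sadumosu
  rule 2 (rhotacism): sadumosu → sadumoru
  rule 3 (vowel merger): sadumoru → sedumoru
  ⇒ Nezil sedumoru
The regular Nezil reflex would be 'sedumoru', but the attested form is 'vedumoru'. The correspondence is irregular, so they are not cognates (the Nezil form has a different source).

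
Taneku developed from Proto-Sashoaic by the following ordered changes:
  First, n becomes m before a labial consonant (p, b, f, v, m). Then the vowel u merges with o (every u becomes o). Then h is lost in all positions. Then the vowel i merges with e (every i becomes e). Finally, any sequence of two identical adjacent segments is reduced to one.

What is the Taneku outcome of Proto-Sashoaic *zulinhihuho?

Taneku: *zulinhihuho > zolinhihoho > zolinioo > zoleneoo > zoleneo  (by vowel merger, h-loss, vowel merger, degemination)

zoleneo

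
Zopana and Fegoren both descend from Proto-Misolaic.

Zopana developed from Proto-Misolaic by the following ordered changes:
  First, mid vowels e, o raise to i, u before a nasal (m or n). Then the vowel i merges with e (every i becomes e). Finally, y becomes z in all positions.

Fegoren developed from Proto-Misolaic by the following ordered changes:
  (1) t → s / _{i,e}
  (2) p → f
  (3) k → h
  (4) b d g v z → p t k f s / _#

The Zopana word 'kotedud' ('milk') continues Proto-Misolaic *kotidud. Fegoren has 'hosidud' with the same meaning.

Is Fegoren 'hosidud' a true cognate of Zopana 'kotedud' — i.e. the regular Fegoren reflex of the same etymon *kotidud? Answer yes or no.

no

Derive the expected Fegoren reflex of *kotidud:
Fegoren: *kotidud > kosidud > hosidud > hosidut  (by palatalisation, unconditioned shift, final devoicing)
The regular Fegoren reflex would be 'hosidut', but the attested form is 'hosidud'. The correspondence is irregular, so they are not cognates (the Fegoren form has a different source).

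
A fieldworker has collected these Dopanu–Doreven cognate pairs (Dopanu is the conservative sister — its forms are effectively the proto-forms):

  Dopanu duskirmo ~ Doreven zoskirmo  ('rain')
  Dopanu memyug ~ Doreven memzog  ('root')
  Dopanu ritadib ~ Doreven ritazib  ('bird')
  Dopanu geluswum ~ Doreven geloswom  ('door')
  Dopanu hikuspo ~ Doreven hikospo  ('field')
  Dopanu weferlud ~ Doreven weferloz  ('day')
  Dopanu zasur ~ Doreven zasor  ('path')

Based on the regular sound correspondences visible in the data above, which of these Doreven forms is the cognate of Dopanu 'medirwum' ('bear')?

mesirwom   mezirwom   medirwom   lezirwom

mezirwom

ritadib ~ ritazib — Dopanu d corresponds to Doreven z between vowels (before a front vowel).
geluswum ~ geloswom — Dopanu u corresponds to Doreven o after a consonant, before a nasal.
Applying these to Dopanu 'medirwum':
  medirwum → mezirwum   (d→z between vowels (before a front vowel))
  mezirwum → mezirwom   (u→o after a consonant, before a nasal)
So the Doreven cognate is 'mezirwom'.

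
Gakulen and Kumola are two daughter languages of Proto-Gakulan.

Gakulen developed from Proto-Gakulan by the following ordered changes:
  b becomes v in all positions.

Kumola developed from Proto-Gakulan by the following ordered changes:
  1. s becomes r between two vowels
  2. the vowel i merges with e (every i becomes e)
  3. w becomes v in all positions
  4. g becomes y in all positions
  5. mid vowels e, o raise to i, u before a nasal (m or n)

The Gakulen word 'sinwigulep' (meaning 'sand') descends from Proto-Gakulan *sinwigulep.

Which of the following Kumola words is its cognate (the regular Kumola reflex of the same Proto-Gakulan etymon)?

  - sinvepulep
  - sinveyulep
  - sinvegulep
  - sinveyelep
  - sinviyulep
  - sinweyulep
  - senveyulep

sinveyulep

Kumola: *sinwigulep
  sinwigulep (rule 1 does not apply)
  sinwigulep → senwegulep   [vowel merger]
  senwegulep → senvegulep   [unconditioned shift]
  senvegulep → senveyulep   [unconditioned shift]
  senveyulep → sinveyulep   [pre-nasal raising]
  giving Kumola sinveyulep.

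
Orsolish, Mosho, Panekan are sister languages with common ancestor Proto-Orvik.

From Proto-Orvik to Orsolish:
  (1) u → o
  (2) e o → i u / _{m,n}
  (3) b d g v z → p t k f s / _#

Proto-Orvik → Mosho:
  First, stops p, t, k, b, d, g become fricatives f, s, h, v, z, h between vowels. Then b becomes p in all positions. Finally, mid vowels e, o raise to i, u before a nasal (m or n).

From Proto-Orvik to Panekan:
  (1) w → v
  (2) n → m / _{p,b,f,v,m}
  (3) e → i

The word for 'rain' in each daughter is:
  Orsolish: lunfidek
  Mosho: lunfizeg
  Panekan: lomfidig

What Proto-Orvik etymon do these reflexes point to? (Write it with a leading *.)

Position 7: Orsolish has e, Mosho has e, Panekan has i. Orsolish preserves e here (none of its changes turn any other segment into e), so the proto-segment is *e.
Position 8: Orsolish has k, Mosho has g, Panekan has g. Mosho preserves g here (none of its changes turn any other segment into g), so the proto-segment is *g.
This points to *lonfideg. Verify forward in each daughter:
Orsolish: start from *lonfideg.
  rule 1: no change — lonfideg
  rule 2 (pre-nasal raising): lonfideg → lunfideg
  rule 3 (final devoicing): lunfideg → lunfidek
  ⇒ Orsolish lunfidek
Mosho: *lonfideg
  lonfideg → lonfizeg   [intervocalic lenition]
  lonfizeg (rule 2 does not apply)
  lonfizeg → lunfizeg   [pre-nasal raising]
  giving Mosho lunfizeg.
Panekan: *lonfideg
  lonfideg (rule 1 does not apply)
  lonfideg → lomfideg   [nasal place assimilation]
  lomfideg → lomfidig   [vowel merger]
  giving Panekan lomfidig.
Only *lonfideg yields all of Orsolish lunfidek, Mosho lunfizeg, Panekan lomfidig.

*lonfideg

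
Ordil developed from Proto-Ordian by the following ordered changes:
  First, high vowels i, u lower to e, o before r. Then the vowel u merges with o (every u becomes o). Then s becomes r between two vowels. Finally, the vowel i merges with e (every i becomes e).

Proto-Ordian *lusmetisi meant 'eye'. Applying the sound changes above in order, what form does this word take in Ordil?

Ordil: *lusmetisi > losmetisi > losmetiri > losmetere  (by vowel merger, rhotacism, vowel merger)

losmetere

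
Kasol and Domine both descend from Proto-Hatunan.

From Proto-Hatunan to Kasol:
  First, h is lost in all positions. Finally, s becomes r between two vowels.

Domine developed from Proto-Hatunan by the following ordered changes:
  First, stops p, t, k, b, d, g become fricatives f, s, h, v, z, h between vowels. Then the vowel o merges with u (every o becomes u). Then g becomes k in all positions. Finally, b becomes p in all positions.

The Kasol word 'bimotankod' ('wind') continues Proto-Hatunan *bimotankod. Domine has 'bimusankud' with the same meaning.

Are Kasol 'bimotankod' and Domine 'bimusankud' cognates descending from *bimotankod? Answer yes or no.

Derive the expected Domine reflex of *bimotankod:
Domine: start from *bimotankod.
  rule 1 (intervocalic lenition): bimotankod → bimosankod
  rule 2 (vowel merger): bimosankod → bimusankud
  rule 3: no change — bimusankud
  rule 4 (unconditioned shift): bimusankud → pimusankud
  ⇒ Domine pimusankud
The regular Domine reflex would be 'pimusankud', but the attested form is 'bimusankud'. The correspondence is irregular, so they are not cognates (the Domine form has a different source).

no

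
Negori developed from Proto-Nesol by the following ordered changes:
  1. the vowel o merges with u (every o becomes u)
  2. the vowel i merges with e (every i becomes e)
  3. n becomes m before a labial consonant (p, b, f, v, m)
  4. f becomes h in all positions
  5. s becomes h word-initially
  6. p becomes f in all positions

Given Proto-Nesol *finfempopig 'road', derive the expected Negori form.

Negori: *finfempopig
  finfempopig → finfempupig   [vowel merger]
  finfempupig → fenfempupeg   [vowel merger]
  fenfempupeg → femfempupeg   [nasal place assimilation]
  femfempupeg → hemhempupeg   [unconditioned shift]
  hemhempupeg (rule 5 does not apply)
  hemhempupeg → hemhemfufeg   [unconditioned shift]
  giving Negori hemhemfufeg.

hemhemfufeg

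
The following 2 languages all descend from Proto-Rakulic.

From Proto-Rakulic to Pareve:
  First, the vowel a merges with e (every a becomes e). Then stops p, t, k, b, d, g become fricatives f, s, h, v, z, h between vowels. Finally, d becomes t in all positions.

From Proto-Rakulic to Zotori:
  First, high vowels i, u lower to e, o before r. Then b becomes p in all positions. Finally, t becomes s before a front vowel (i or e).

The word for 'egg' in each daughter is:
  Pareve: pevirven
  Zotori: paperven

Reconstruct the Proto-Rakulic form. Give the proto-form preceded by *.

*pabirven

Position 4: Pareve has i, Zotori has e. Pareve preserves i here (none of its changes turn any other segment into i), so the proto-segment is *i.
Position 2: Pareve has e, Zotori has a. Zotori preserves a here (none of its changes turn any other segment into a), so the proto-segment is *a.
Position 3: Pareve has v, Zotori has p. Taking the neighbouring segments as reconstructed: Pareve v could go back to *b or *v; Zotori p could go back to *p or *b — the one source consistent with every daughter is *b.
This points to *pabirven. Verify forward in each daughter:
Pareve: start from *pabirven.
  rule 1 (vowel merger): pabirven → pebirven
  rule 2 (intervocalic lenition): pebirven → pevirven
  rule 3: no change — pevirven
  ⇒ Pareve pevirven
Zotori: start from *pabirven.
  rule 1 (pre-rhotic lowering): pabirven → paberven
  rule 2 (unconditioned shift): paberven → paperven
  rule 3: no change — paperven
  ⇒ Zotori paperven
Only *pabirven yields all of Pareve pevirven, Zotori paperven.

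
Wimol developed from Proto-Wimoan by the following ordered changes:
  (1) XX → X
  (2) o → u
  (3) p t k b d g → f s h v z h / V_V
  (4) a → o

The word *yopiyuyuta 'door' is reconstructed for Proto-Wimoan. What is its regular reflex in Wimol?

yufiyuyuso

Wimol: start from *yopiyuyuta.
  rule 1: no change — yopiyuyuta
  rule 2 (vowel merger): yopiyuyuta → yupiyuyuta
  rule 3 (intervocalic lenition): yupiyuyuta → yufiyuyusa
  rule 4 (vowel merger): yufiyuyusa → yufiyuyuso
  ⇒ Wimol yufiyuyuso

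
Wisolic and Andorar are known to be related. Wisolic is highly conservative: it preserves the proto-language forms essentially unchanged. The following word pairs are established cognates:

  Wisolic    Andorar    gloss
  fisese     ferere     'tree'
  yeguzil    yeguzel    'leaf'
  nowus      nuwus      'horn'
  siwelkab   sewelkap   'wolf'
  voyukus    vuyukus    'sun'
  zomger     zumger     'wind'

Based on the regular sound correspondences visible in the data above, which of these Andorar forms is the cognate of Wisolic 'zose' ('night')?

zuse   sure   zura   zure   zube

nowus ~ nuwus, voyukus ~ vuyukus — Wisolic o corresponds to Andorar u after a consonant, before a consonant other than r, m, n, p, b, f, v.
fisese ~ ferere — Wisolic s corresponds to Andorar r between vowels (before a front vowel).
Applying these to Wisolic 'zose':
  zose → zuse   (o→u after a consonant, before a consonant other than r, m, n, p, b, f, v)
  zuse → zure   (s→r between vowels (before a front vowel))
So the Andorar cognate is 'zure'.

zure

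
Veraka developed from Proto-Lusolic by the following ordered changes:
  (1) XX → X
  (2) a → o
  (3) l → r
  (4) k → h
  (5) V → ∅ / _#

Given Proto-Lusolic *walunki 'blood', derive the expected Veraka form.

Veraka: start from *walunki.
  rule 1: no change — walunki
  rule 2 (vowel merger): walunki → wolunki
  rule 3 (unconditioned shift): wolunki → worunki
  rule 4 (unconditioned shift): worunki → worunhi
  rule 5 (apocope): worunhi → worunh
  ⇒ Veraka worunh

worunh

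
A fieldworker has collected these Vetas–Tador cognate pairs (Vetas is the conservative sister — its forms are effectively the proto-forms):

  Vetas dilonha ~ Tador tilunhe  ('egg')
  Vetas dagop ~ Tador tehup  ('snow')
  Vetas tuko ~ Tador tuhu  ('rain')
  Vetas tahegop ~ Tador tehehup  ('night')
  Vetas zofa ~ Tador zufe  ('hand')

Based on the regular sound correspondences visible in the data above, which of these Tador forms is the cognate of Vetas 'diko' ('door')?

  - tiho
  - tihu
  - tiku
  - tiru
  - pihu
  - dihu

dilonha ~ tilunhe — Vetas d corresponds to Tador t word-initially before a front vowel.
tuko ~ tuhu — Vetas k corresponds to Tador h between vowels (before a back vowel).
tuko ~ tuhu — Vetas o corresponds to Tador u word-finally.
Applying these to Vetas 'diko':
  diko → tiko   (d→t word-initially before a front vowel)
  tiko → tiho   (k→h between vowels (before a back vowel))
  tiho → tihu   (o→u word-finally)
So the Tador cognate is 'tihu'.

tihu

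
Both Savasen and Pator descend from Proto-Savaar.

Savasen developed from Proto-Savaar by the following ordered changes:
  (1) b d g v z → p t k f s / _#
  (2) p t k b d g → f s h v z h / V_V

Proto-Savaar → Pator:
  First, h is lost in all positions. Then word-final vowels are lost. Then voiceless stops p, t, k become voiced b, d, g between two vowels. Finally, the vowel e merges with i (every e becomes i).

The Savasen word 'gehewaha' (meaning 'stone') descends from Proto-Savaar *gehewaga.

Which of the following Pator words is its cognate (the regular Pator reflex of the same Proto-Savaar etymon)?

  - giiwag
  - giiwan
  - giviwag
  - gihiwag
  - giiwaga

Pator: *gehewaga > geewaga > geewag > giiwag  (by h-loss, apocope, vowel merger)
The other candidates each miss or misapply at least one Pator change.

giiwag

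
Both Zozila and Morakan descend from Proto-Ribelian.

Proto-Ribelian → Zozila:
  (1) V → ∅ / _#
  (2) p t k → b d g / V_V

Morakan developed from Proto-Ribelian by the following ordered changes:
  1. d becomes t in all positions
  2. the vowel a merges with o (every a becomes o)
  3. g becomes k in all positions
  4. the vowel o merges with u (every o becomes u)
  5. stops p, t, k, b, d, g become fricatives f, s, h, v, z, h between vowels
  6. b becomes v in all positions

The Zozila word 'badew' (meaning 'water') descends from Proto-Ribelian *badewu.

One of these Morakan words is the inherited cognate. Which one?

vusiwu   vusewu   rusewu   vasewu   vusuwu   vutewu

vusewu

Morakan: *badewu
  badewu → batewu   [unconditioned shift]
  batewu → botewu   [vowel merger]
  botewu (rule 3 does not apply)
  botewu → butewu   [vowel merger]
  butewu → busewu   [intervocalic lenition]
  busewu → vusewu   [unconditioned shift]
  giving Morakan vusewu.
Among the options, 'vusewu' alone shows every Morakan change applied in order.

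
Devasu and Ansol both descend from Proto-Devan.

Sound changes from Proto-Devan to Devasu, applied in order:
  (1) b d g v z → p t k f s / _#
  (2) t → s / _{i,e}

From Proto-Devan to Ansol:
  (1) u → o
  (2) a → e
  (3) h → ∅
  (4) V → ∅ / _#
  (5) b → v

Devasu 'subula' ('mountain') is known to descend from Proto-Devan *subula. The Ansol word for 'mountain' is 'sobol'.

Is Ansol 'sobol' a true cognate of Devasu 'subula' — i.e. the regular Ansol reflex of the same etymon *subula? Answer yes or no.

Derive the expected Ansol reflex of *subula:
Ansol: *subula > sobola > sobole > sobol > sovol  (by vowel merger, vowel merger, apocope, unconditioned shift)
The regular Ansol reflex would be 'sovol', but the attested form is 'sobol'. The correspondence is irregular, so they are not cognates (the Ansol form has a different source).

no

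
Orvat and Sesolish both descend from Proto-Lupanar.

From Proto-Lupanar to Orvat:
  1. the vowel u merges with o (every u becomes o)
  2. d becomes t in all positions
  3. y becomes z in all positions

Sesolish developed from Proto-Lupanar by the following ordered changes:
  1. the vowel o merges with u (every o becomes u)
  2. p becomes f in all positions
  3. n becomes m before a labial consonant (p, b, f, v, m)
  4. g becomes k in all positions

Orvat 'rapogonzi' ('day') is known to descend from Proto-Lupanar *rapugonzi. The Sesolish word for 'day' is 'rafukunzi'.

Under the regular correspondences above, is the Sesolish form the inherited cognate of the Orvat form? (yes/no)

yes

Derive the expected Sesolish reflex of *rapugonzi:
Sesolish: *rapugonzi > rapugunzi > rafugunzi > rafukunzi  (by vowel merger, unconditioned shift, unconditioned shift)
Sesolish 'rafukunzi' matches the regular reflex exactly, so the pair is cognate.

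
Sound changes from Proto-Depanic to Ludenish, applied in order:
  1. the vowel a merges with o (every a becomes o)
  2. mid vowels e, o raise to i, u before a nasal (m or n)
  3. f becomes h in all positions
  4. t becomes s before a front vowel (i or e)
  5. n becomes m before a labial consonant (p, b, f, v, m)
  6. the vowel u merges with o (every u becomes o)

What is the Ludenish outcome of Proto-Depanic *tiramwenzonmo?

siromwinzommo

Ludenish: *tiramwenzonmo > tiromwenzonmo > tirumwinzunmo > sirumwinzunmo > sirumwinzummo > siromwinzommo  (by vowel merger, pre-nasal raising, palatalisation, nasal place assimilation, vowel merger)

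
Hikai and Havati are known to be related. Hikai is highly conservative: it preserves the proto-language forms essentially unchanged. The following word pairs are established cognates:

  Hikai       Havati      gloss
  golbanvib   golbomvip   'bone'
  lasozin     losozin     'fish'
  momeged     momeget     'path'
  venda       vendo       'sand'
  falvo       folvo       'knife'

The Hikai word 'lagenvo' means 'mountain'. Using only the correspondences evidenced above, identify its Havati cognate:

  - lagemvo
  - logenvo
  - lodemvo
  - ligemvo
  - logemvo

lasozin ~ losozin, falvo ~ folvo — Hikai a corresponds to Havati o after a consonant, before a consonant other than r, m, n, p, b, f, v.
golbanvib ~ golbomvip — Hikai n corresponds to Havati m after a vowel, before a labial obstruent.
Applying these to Hikai 'lagenvo':
  lagenvo → logenvo   (a→o after a consonant, before a consonant other than r, m, n, p, b, f, v)
  logenvo → logemvo   (n→m after a vowel, before a labial obstruent)
So the Havati cognate is 'logemvo'.

logemvo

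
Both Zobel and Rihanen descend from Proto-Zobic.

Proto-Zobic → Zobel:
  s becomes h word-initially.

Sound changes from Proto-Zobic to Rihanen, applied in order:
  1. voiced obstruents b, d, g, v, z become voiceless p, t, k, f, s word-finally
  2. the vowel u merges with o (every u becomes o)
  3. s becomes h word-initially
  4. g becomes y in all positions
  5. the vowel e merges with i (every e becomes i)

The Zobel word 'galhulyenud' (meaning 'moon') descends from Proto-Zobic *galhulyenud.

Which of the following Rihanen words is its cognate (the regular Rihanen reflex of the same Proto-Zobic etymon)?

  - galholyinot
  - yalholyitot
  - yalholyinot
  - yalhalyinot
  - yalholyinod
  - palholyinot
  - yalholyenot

yalholyinot

Rihanen: *galhulyenud
  galhulyenud → galhulyenut   [final devoicing]
  galhulyenut → galholyenot   [vowel merger]
  galholyenot (rule 3 does not apply)
  galholyenot → yalholyenot   [unconditioned shift]
  yalholyenot → yalholyinot   [vowel merger]
  giving Rihanen yalholyinot.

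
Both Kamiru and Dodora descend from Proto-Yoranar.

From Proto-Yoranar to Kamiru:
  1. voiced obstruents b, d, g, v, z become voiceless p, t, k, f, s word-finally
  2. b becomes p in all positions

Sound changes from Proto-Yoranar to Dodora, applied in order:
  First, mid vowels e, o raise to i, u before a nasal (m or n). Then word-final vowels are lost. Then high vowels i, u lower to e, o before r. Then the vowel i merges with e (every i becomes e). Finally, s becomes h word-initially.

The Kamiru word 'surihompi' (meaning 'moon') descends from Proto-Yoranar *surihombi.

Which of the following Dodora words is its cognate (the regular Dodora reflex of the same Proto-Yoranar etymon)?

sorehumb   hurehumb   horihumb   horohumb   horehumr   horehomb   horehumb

Dodora: start from *surihombi.
  rule 1 (pre-nasal raising): surihombi → surihumbi
  rule 2 (apocope): surihumbi → surihumb
  rule 3 (pre-rhotic lowering): surihumb → sorihumb
  rule 4 (vowel merger): sorihumb → sorehumb
  rule 5 (debuccalisation): sorehumb → horehumb
  ⇒ Dodora horehumb
The other candidates each miss or misapply at least one Dodora change.

horehumb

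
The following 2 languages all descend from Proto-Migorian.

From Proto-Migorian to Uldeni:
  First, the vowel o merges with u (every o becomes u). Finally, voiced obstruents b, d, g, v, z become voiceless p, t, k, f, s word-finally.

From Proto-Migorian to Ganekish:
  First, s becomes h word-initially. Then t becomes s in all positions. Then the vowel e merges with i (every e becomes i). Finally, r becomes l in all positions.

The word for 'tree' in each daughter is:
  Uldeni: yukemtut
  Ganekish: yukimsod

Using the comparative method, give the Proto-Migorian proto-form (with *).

*yukemtod

Position 4: Uldeni has e, Ganekish has i. Uldeni preserves e here (none of its changes turn any other segment into e), so the proto-segment is *e.
Position 7: Uldeni has u, Ganekish has o. Ganekish preserves o here (none of its changes turn any other segment into o), so the proto-segment is *o.
Position 6: Uldeni has t, Ganekish has s. Taking the neighbouring segments as reconstructed: Uldeni t can only go back to *t; Ganekish s could go back to *t or *s — the one source consistent with every daughter is *t.
Continuing position by position gives *yukemtod; check it forward:
Uldeni: *yukemtod
  yukemtod → yukemtud   [vowel merger]
  yukemtud → yukemtut   [final devoicing]
  giving Uldeni yukemtut.
Ganekish: *yukemtod > yukemsod > yukimsod  (by unconditioned shift, vowel merger)
*yukemtod is the unique common source.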